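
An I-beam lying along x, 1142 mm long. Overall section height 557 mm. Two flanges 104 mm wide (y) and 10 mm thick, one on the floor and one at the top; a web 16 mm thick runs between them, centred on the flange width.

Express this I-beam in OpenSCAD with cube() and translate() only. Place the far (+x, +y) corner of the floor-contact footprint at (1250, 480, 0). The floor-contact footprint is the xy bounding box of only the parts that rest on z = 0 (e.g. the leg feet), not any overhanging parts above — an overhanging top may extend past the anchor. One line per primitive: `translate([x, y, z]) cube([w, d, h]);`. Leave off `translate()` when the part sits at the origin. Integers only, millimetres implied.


translate([108, 376, 0]) cube([1142, 104, 10]);
translate([108, 420, 10]) cube([1142, 16, 537]);
translate([108, 376, 547]) cube([1142, 104, 10]);


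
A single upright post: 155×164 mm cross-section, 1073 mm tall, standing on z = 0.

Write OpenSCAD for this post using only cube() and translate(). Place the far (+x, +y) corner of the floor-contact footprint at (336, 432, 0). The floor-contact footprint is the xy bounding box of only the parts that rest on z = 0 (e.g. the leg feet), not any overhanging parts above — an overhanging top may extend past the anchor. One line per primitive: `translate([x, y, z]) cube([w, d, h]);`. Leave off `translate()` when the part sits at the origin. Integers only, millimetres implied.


translate([181, 268, 0]) cube([155, 164, 1073]);


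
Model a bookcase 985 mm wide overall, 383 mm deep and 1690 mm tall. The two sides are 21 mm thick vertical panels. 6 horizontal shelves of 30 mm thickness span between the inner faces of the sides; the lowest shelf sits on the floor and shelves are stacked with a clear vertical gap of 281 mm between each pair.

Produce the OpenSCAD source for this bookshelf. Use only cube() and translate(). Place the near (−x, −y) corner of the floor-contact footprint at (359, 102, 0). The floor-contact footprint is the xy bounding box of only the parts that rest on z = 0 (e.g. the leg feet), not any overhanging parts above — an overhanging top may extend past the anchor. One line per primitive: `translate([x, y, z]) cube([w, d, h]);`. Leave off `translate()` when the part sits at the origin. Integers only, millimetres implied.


translate([359, 102, 0]) cube([21, 383, 1690]);
translate([1323, 102, 0]) cube([21, 383, 1690]);
translate([380, 102, 0]) cube([943, 383, 30]);
translate([380, 102, 311]) cube([943, 383, 30]);
translate([380, 102, 622]) cube([943, 383, 30]);
translate([380, 102, 933]) cube([943, 383, 30]);
translate([380, 102, 1244]) cube([943, 383, 30]);
translate([380, 102, 1555]) cube([943, 383, 30]);


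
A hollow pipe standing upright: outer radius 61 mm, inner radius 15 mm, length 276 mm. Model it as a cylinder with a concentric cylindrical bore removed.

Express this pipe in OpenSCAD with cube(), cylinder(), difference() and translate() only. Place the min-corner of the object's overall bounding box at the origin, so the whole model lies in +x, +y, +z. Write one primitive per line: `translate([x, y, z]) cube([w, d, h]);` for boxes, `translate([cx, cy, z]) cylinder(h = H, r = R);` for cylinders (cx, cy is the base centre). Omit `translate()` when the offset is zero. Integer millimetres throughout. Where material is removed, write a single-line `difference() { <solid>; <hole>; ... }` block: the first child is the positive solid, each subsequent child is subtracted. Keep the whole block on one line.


difference() { translate([61, 61, 0]) cylinder(h = 276, r = 61); translate([61, 61, 0]) cylinder(h = 276, r = 15); }


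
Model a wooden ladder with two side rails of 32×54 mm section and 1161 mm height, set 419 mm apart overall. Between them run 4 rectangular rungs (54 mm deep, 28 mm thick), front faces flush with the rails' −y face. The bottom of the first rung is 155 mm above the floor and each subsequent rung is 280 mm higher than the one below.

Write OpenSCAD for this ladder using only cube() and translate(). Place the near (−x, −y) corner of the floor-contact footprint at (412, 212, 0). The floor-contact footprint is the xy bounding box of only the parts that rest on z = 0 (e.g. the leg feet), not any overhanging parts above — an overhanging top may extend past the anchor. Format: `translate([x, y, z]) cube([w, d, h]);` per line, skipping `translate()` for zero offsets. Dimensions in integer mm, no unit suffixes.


translate([412, 212, 0]) cube([32, 54, 1161]);
translate([799, 212, 0]) cube([32, 54, 1161]);
translate([444, 212, 155]) cube([355, 54, 28]);
translate([444, 212, 435]) cube([355, 54, 28]);
translate([444, 212, 715]) cube([355, 54, 28]);
translate([444, 212, 995]) cube([355, 54, 28]);


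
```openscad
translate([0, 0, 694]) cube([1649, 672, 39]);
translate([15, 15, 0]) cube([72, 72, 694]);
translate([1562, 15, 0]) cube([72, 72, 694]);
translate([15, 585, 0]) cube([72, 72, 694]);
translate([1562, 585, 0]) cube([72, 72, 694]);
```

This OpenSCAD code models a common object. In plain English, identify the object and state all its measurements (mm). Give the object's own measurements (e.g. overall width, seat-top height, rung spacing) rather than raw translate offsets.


A table: top 1649 mm (x) × 672 mm (y), 39 mm thick, upper face at z = 733 mm, on four 72×72 mm square legs, each inset 15 mm from the nearest pair of top edges from z = 0 to the bottom of the top.


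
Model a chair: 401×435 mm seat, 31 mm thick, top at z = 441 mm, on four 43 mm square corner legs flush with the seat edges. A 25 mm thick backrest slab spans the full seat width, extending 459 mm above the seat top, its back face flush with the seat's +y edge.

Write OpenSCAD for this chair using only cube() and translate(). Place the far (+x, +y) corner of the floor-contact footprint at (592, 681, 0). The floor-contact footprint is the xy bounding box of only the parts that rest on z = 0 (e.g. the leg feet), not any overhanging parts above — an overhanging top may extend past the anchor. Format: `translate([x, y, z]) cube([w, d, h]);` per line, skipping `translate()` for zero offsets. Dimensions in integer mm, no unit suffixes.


translate([191, 246, 410]) cube([401, 435, 31]);
translate([191, 246, 0]) cube([43, 43, 410]);
translate([549, 246, 0]) cube([43, 43, 410]);
translate([191, 638, 0]) cube([43, 43, 410]);
translate([549, 638, 0]) cube([43, 43, 410]);
translate([191, 656, 441]) cube([401, 25, 459]);


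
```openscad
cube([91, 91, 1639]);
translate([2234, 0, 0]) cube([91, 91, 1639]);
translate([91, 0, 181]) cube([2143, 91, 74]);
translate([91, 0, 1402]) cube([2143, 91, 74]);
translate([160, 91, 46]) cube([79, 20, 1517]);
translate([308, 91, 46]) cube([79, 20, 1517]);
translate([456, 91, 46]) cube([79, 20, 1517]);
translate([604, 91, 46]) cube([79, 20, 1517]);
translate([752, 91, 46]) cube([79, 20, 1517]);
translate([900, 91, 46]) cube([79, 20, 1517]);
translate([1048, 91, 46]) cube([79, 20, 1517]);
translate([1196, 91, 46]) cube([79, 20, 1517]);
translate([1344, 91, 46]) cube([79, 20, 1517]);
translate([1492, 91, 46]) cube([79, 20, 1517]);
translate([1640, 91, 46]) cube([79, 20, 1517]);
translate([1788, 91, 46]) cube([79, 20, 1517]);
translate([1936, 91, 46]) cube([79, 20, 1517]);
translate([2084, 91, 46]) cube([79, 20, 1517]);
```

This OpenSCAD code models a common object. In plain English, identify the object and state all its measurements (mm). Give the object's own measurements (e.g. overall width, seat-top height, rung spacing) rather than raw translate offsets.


A fence section. Two 91×91 mm posts, 1639 mm tall, stand on the floor with a clear span of 2143 mm between their inner faces. Two horizontal rails of 91×74 mm section span the gap between the posts with their undersides at z = 181 mm and z = 1402 mm, flush with the posts' −y face. 14 pickets, each 79 mm wide, 20 mm thick and 1517 mm tall, are fixed to the +y face of the rails with their bottoms at z = 46 mm, spaced across the span with a 69 mm gap after the −x post and between neighbouring pickets, with 71 mm left before the +x post.


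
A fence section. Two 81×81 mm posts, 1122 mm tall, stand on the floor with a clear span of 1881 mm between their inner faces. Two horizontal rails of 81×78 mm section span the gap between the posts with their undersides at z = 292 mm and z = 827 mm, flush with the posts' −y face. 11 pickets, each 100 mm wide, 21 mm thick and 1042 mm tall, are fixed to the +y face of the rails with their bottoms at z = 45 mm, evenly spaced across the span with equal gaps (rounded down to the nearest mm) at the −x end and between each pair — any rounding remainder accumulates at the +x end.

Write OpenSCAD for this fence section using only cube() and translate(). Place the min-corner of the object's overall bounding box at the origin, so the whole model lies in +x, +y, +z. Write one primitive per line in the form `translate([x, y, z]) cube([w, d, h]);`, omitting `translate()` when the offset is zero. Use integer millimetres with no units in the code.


cube([81, 81, 1122]);
translate([1962, 0, 0]) cube([81, 81, 1122]);
translate([81, 0, 292]) cube([1881, 81, 78]);
translate([81, 0, 827]) cube([1881, 81, 78]);
translate([146, 81, 45]) cube([100, 21, 1042]);
translate([311, 81, 45]) cube([100, 21, 1042]);
translate([476, 81, 45]) cube([100, 21, 1042]);
translate([641, 81, 45]) cube([100, 21, 1042]);
translate([806, 81, 45]) cube([100, 21, 1042]);
translate([971, 81, 45]) cube([100, 21, 1042]);
translate([1136, 81, 45]) cube([100, 21, 1042]);
translate([1301, 81, 45]) cube([100, 21, 1042]);
translate([1466, 81, 45]) cube([100, 21, 1042]);
translate([1631, 81, 45]) cube([100, 21, 1042]);
translate([1796, 81, 45]) cube([100, 21, 1042]);


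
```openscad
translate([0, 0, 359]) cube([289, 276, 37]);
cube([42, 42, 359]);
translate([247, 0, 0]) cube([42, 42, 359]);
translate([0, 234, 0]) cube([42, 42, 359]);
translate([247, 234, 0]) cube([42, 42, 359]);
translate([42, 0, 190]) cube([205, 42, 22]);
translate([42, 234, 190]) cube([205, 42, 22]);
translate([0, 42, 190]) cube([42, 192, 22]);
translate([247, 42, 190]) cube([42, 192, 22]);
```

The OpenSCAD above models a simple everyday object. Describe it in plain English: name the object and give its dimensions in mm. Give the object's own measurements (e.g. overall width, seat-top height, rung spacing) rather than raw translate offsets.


A simple wooden stool: a rectangular seat 289 mm (x) by 276 mm (y), 37 mm thick, top face at z = 396 mm, on four square legs, each 42×42 mm in cross-section. The legs rest on z = 0, each flush with a corner of the seat. Four stretchers, 42 mm wide and 22 mm tall, connect adjacent legs with their undersides at z = 190 mm, each running between the inner faces of the legs it joins and aligned with the legs' outer faces on the other axis.


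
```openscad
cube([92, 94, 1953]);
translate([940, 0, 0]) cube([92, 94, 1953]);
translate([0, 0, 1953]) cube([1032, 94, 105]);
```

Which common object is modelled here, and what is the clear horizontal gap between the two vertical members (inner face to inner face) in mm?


A door frame. The clear opening width is 848 mm.

Two 1953 mm tall posts with a header on top — a door frame. The left jamb is 92 mm wide at x = 0; the right jamb starts at x = 940. The clear opening is 940 − 92 = 848 mm.


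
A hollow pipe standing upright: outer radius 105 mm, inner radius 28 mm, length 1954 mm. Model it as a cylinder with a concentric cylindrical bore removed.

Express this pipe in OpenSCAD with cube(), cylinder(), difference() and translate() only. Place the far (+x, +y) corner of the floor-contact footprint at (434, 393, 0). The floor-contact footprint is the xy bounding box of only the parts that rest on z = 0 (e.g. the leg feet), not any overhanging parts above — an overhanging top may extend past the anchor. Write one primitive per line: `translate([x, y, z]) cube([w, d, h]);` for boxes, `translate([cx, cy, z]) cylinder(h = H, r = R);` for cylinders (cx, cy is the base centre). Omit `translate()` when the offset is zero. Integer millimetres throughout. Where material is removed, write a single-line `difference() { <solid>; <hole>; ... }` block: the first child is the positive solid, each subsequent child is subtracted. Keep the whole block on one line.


difference() { translate([329, 288, 0]) cylinder(h = 1954, r = 105); translate([329, 288, 0]) cylinder(h = 1954, r = 28); }


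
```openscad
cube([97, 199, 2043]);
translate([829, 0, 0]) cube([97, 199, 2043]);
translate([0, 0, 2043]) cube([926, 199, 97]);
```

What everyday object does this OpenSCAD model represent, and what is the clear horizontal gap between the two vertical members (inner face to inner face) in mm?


A door frame. The clear opening width is 732 mm.

Two 2043 mm tall posts with a header on top — a door frame. The left jamb is 97 mm wide at x = 0; the right jamb starts at x = 829. The clear opening is 829 − 97 = 732 mm.


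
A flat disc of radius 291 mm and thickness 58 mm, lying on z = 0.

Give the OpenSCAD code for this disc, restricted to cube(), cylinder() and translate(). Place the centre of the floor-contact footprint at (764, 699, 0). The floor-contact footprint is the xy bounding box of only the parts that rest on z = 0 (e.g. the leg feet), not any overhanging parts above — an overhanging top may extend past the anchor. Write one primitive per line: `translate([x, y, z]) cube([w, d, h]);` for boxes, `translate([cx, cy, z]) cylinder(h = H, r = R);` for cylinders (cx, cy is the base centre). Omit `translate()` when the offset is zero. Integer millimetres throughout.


translate([764, 699, 0]) cylinder(h = 58, r = 291);


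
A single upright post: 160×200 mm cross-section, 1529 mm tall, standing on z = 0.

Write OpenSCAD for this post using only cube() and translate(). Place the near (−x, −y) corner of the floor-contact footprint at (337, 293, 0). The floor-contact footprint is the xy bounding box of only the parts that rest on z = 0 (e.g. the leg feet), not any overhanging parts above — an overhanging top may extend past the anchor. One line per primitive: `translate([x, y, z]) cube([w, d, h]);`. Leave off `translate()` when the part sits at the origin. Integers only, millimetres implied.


translate([337, 293, 0]) cube([160, 200, 1529]);


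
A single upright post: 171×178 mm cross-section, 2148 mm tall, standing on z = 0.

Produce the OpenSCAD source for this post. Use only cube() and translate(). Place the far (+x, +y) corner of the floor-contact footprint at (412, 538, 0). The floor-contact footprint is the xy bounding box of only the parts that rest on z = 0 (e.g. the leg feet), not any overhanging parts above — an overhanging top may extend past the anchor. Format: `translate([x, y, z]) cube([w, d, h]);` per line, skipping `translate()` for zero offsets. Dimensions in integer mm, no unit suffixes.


translate([241, 360, 0]) cube([171, 178, 2148]);


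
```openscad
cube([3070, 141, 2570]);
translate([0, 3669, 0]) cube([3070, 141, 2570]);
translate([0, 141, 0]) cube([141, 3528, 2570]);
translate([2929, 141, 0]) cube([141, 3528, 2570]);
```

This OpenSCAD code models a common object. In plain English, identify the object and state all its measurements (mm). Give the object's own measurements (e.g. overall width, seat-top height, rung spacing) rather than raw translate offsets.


The wall frame of a small rectangular building: four walls, each 2570 mm tall and 141 mm thick, enclosing a footprint 3070 mm (x) by 3810 mm (y) outside-to-outside, with no floor or roof. The front and back walls (the −y and +y sides) span the full width; the two side walls fit between them.


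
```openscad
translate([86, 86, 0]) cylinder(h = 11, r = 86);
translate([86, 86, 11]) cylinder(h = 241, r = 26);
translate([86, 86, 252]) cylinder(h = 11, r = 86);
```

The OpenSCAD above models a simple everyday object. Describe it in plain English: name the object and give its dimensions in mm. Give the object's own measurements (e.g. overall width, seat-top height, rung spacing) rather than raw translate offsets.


A spool: two coaxial disc flanges of radius 86 mm and thickness 11 mm, joined by a core cylinder of radius 26 mm and height 241 mm. The lower flange rests on z = 0 and the three cylinders share a vertical axis.


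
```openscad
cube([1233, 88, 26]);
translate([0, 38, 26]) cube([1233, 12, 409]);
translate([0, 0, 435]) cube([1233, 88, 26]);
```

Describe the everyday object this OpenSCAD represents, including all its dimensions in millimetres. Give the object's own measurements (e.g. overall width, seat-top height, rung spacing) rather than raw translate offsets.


An I-beam lying along x, 1233 mm long. Overall section height 461 mm. Two flanges 88 mm wide (y) and 26 mm thick, one on the floor and one at the top; a web 12 mm thick runs between them, centred on the flange width.


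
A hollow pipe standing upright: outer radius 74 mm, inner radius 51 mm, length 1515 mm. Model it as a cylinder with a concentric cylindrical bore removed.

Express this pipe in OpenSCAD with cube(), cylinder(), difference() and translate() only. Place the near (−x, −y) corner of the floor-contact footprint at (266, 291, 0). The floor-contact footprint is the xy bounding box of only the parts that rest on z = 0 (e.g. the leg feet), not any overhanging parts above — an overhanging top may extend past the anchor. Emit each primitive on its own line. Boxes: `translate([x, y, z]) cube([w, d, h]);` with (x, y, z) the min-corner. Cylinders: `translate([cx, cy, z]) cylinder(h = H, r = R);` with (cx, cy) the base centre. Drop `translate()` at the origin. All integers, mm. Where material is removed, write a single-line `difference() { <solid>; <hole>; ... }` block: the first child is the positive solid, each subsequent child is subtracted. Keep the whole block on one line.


difference() { translate([340, 365, 0]) cylinder(h = 1515, r = 74); translate([340, 365, 0]) cylinder(h = 1515, r = 51); }


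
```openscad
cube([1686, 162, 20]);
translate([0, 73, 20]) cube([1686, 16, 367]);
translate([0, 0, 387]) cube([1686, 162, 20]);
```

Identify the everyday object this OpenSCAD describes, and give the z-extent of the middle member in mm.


An I-beam. The web height is 367 mm.

Two wide flanges with a thin centred web — an I-beam. Overall 407 mm minus two 20 mm flanges gives a web of 407 − 2·20 = 367 mm.


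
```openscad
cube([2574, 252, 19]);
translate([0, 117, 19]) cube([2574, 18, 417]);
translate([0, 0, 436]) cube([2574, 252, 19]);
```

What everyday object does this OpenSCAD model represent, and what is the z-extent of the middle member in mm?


An I-beam. The web height is 417 mm.

Two wide flanges with a thin centred web — an I-beam. Overall 455 mm minus two 19 mm flanges gives a web of 455 − 2·19 = 417 mm.


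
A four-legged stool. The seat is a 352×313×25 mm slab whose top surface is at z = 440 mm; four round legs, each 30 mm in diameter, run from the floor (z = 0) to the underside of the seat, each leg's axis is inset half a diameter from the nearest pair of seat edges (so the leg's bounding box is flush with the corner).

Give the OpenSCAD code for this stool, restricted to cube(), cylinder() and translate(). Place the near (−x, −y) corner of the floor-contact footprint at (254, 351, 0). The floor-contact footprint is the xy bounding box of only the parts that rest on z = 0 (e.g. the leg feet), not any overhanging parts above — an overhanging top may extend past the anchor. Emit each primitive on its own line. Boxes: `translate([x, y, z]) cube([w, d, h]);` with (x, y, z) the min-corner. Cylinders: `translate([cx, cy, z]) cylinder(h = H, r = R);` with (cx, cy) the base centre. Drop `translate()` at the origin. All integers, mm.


translate([254, 351, 415]) cube([352, 313, 25]);
translate([269, 366, 0]) cylinder(h = 415, r = 15);
translate([591, 366, 0]) cylinder(h = 415, r = 15);
translate([269, 649, 0]) cylinder(h = 415, r = 15);
translate([591, 649, 0]) cylinder(h = 415, r = 15);


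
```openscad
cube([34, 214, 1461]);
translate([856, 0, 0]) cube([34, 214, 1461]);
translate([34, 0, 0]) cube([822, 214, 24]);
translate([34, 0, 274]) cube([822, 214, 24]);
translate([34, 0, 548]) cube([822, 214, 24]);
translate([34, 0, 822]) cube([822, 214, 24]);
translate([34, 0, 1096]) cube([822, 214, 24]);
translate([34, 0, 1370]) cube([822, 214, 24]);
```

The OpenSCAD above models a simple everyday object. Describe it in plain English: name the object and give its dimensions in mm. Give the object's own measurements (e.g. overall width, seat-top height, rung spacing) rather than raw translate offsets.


An open bookshelf. Two side panels, each 34 mm thick, 214 mm deep and 1461 mm tall, stand 890 mm apart (outside-to-outside). Between them sit 6 shelves, each 24 mm thick and 214 mm deep, spanning the full gap between the sides. The bottom shelf rests on the floor (its underside at z = 0) and the clear gap between one shelf's top and the next shelf's underside is 250 mm.


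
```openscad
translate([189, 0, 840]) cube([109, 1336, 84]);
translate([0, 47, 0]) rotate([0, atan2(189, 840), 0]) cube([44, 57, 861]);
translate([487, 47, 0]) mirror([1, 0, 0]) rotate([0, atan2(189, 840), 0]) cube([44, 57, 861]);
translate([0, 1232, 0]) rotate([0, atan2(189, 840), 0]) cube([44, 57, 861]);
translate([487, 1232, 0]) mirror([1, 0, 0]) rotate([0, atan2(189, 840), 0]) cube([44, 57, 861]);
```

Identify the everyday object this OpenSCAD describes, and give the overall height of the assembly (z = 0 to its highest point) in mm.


A sawhorse. The overall height is 924 mm.

A beam across two mirrored pairs of raked legs — a sawhorse. The beam's underside is at z = 840 (matching the legs' vertical rise in atan2(189, 840)) and the beam is 84 mm tall, so its top is at 840 + 84 = 924 mm. The raked legs top out at the beam's underside, so that is the highest point.


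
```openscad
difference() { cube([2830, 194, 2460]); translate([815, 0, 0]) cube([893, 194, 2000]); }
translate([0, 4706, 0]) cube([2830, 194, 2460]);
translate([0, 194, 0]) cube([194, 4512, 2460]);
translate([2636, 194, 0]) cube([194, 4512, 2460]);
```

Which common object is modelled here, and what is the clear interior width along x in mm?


A single room. The interior width is 2442 mm.

Four walls enclosing a rectangle with a door in the front wall — a room. Outside width 2830 minus two 194 mm walls gives 2442 mm.


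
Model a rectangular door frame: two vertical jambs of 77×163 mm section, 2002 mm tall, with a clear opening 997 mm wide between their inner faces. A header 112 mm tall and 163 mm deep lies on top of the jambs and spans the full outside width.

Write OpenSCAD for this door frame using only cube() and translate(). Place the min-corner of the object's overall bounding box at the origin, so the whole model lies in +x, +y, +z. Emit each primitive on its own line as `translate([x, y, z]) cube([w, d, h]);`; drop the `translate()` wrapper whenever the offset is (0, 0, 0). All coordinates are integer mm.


cube([77, 163, 2002]);
translate([1074, 0, 0]) cube([77, 163, 2002]);
translate([0, 0, 2002]) cube([1151, 163, 112]);


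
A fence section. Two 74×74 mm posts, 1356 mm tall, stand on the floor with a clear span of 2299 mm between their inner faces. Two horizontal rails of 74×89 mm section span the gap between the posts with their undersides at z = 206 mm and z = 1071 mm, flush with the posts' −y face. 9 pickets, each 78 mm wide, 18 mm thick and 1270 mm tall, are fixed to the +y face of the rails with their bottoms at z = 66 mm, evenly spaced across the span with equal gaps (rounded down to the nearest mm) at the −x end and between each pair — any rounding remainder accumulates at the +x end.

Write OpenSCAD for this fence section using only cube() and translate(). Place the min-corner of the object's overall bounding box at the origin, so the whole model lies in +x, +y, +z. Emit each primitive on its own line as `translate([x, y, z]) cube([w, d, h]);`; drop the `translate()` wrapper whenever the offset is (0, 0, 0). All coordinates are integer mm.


cube([74, 74, 1356]);
translate([2373, 0, 0]) cube([74, 74, 1356]);
translate([74, 0, 206]) cube([2299, 74, 89]);
translate([74, 0, 1071]) cube([2299, 74, 89]);
translate([233, 74, 66]) cube([78, 18, 1270]);
translate([470, 74, 66]) cube([78, 18, 1270]);
translate([707, 74, 66]) cube([78, 18, 1270]);
translate([944, 74, 66]) cube([78, 18, 1270]);
translate([1181, 74, 66]) cube([78, 18, 1270]);
translate([1418, 74, 66]) cube([78, 18, 1270]);
translate([1655, 74, 66]) cube([78, 18, 1270]);
translate([1892, 74, 66]) cube([78, 18, 1270]);
translate([2129, 74, 66]) cube([78, 18, 1270]);


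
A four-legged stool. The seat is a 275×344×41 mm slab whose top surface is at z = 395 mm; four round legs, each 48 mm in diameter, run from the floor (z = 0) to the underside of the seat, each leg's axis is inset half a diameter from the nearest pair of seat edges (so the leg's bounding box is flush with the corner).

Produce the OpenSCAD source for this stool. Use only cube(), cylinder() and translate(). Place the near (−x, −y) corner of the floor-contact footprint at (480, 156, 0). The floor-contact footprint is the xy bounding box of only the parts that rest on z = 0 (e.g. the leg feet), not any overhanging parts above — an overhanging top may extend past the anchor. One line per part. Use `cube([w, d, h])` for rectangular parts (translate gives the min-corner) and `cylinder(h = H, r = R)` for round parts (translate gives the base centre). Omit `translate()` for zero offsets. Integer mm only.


// leg_h = 395 - 41 = 354
translate([480, 156, 354]) cube([275, 344, 41]);
translate([504, 180, 0]) cylinder(h = 354, r = 24);
translate([731, 180, 0]) cylinder(h = 354, r = 24);
translate([504, 476, 0]) cylinder(h = 354, r = 24);
translate([731, 476, 0]) cylinder(h = 354, r = 24);


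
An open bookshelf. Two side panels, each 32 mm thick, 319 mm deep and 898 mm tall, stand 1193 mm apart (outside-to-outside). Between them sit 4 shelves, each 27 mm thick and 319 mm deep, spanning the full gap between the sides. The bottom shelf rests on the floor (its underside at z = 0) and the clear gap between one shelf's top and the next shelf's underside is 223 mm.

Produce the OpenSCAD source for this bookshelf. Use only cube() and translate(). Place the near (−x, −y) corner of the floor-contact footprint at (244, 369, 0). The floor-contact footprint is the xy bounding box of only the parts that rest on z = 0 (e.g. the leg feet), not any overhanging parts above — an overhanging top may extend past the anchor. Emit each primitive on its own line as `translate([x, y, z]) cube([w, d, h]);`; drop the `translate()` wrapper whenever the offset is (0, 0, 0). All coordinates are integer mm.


translate([244, 369, 0]) cube([32, 319, 898]);
translate([1405, 369, 0]) cube([32, 319, 898]);
translate([276, 369, 0]) cube([1129, 319, 27]);
translate([276, 369, 250]) cube([1129, 319, 27]);
translate([276, 369, 500]) cube([1129, 319, 27]);
translate([276, 369, 750]) cube([1129, 319, 27]);


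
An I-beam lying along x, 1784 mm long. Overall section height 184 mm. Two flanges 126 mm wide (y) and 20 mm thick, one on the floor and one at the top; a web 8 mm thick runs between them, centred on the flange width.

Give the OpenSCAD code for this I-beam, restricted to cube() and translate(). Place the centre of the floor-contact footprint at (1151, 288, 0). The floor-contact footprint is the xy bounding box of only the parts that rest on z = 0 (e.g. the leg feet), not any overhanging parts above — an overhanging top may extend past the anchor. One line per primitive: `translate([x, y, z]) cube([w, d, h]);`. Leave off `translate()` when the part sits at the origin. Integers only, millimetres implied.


translate([259, 225, 0]) cube([1784, 126, 20]);
translate([259, 284, 20]) cube([1784, 8, 144]);
translate([259, 225, 164]) cube([1784, 126, 20]);


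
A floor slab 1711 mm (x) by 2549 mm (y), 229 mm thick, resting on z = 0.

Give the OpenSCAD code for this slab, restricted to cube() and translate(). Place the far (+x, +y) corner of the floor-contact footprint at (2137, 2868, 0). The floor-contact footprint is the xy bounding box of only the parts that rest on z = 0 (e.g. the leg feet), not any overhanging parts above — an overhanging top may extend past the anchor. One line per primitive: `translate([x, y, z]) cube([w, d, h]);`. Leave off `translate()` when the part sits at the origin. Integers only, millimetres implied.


translate([426, 319, 0]) cube([1711, 2549, 229]);


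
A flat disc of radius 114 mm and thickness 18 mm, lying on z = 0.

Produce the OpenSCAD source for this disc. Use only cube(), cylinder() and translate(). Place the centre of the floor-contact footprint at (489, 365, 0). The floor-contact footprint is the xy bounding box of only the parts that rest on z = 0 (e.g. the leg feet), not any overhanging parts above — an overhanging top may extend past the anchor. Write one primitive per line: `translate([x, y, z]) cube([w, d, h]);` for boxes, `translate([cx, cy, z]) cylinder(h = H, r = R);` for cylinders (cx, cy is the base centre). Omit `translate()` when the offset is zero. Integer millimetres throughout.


translate([489, 365, 0]) cylinder(h = 18, r = 114);


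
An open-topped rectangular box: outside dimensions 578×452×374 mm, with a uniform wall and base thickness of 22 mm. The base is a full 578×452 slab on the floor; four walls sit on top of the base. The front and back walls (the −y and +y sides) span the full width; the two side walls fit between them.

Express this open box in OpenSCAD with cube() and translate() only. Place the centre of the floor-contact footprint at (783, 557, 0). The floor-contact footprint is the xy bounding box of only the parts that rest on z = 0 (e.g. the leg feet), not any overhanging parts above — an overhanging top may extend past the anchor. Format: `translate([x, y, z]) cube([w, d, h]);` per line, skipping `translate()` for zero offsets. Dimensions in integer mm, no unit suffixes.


translate([494, 331, 0]) cube([578, 452, 22]);
translate([494, 331, 22]) cube([578, 22, 352]);
translate([494, 761, 22]) cube([578, 22, 352]);
translate([494, 353, 22]) cube([22, 408, 352]);
translate([1050, 353, 22]) cube([22, 408, 352]);


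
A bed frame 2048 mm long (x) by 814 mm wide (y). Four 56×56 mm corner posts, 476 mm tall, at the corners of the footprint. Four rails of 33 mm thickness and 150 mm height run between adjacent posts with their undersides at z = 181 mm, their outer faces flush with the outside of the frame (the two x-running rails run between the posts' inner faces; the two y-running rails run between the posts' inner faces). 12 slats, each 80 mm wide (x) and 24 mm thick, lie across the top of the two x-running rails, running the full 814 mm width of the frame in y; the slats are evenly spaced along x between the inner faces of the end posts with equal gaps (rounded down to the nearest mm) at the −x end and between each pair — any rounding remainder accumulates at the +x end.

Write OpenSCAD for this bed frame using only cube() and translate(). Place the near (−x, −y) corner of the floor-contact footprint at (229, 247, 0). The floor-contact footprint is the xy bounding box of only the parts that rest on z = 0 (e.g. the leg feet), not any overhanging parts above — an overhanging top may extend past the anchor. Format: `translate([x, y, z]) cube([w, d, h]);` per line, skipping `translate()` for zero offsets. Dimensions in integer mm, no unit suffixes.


translate([229, 247, 0]) cube([56, 56, 476]);
translate([229, 1005, 0]) cube([56, 56, 476]);
translate([2221, 247, 0]) cube([56, 56, 476]);
translate([2221, 1005, 0]) cube([56, 56, 476]);
translate([285, 247, 181]) cube([1936, 33, 150]);
translate([285, 1028, 181]) cube([1936, 33, 150]);
translate([229, 303, 181]) cube([33, 702, 150]);
translate([2244, 303, 181]) cube([33, 702, 150]);
translate([360, 247, 331]) cube([80, 814, 24]);
translate([515, 247, 331]) cube([80, 814, 24]);
translate([670, 247, 331]) cube([80, 814, 24]);
translate([825, 247, 331]) cube([80, 814, 24]);
translate([980, 247, 331]) cube([80, 814, 24]);
translate([1135, 247, 331]) cube([80, 814, 24]);
translate([1290, 247, 331]) cube([80, 814, 24]);
translate([1445, 247, 331]) cube([80, 814, 24]);
translate([1600, 247, 331]) cube([80, 814, 24]);
translate([1755, 247, 331]) cube([80, 814, 24]);
translate([1910, 247, 331]) cube([80, 814, 24]);
translate([2065, 247, 331]) cube([80, 814, 24]);


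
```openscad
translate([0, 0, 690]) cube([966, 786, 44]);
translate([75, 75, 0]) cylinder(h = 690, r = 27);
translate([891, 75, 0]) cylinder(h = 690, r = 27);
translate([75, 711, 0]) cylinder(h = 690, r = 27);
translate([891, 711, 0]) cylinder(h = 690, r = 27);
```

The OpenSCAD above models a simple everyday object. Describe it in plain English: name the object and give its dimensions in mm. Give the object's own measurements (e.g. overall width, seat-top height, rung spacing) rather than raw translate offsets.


A table: top 966 mm (x) × 786 mm (y), 44 mm thick, upper face at z = 734 mm, on four round legs of 54 mm diameter, each leg's bounding box inset 48 mm from the nearest pair of top edges from z = 0 to the bottom of the top.


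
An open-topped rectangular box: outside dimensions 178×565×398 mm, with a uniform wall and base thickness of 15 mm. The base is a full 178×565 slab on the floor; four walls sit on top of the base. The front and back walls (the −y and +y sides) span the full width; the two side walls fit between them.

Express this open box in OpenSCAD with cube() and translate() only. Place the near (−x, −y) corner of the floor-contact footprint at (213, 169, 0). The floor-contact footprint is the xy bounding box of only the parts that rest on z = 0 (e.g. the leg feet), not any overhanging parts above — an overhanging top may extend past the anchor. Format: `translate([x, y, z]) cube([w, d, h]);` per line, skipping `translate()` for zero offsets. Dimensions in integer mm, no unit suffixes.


translate([213, 169, 0]) cube([178, 565, 15]);
translate([213, 169, 15]) cube([178, 15, 383]);
translate([213, 719, 15]) cube([178, 15, 383]);
translate([213, 184, 15]) cube([15, 535, 383]);
translate([376, 184, 15]) cube([15, 535, 383]);


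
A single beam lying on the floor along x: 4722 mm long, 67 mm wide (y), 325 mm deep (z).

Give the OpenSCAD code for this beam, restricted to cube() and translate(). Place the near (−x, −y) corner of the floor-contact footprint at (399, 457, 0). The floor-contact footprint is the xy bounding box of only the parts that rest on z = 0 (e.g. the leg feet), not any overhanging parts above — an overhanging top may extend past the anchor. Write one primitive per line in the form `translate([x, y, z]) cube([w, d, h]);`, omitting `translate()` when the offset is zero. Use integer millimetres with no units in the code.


translate([399, 457, 0]) cube([4722, 67, 325]);


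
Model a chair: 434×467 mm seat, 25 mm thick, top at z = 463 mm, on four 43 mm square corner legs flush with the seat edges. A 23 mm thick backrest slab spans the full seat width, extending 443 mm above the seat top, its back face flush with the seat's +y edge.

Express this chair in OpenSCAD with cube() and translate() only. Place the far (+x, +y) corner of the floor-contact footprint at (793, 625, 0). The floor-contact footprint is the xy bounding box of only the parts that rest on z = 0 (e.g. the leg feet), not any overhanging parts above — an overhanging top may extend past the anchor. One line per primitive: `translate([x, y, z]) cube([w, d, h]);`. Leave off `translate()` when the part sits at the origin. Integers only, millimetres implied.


translate([359, 158, 438]) cube([434, 467, 25]);
translate([359, 158, 0]) cube([43, 43, 438]);
translate([750, 158, 0]) cube([43, 43, 438]);
translate([359, 582, 0]) cube([43, 43, 438]);
translate([750, 582, 0]) cube([43, 43, 438]);
translate([359, 602, 463]) cube([434, 23, 443]);


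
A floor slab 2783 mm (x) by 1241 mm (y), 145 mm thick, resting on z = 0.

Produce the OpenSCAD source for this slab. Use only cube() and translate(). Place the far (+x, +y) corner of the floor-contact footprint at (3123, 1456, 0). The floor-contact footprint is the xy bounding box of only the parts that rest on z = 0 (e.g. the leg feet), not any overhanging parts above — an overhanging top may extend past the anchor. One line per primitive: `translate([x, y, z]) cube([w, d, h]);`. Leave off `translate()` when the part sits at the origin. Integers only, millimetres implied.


translate([340, 215, 0]) cube([2783, 1241, 145]);


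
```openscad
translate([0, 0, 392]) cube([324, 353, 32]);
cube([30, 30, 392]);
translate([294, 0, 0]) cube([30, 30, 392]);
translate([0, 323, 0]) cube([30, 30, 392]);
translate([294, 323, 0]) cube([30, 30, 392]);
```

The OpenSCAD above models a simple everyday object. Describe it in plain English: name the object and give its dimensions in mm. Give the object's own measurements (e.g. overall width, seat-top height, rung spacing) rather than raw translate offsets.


A simple wooden stool: a rectangular seat 324 mm (x) by 353 mm (y), 32 mm thick, top face at z = 424 mm, on four square legs, each 30×30 mm in cross-section. The legs rest on z = 0, each flush with a corner of the seat.


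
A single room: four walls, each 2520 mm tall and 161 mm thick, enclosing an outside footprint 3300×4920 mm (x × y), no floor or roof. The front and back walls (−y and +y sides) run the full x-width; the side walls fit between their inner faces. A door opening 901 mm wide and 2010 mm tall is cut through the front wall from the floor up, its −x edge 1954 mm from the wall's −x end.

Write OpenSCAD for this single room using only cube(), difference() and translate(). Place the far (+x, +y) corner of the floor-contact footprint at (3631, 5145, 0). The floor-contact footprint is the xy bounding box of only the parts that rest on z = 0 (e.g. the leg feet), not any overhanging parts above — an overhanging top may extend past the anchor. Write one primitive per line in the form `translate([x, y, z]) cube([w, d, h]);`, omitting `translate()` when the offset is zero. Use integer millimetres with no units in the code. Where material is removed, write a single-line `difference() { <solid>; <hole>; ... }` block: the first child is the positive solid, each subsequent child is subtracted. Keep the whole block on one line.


difference() { translate([331, 225, 0]) cube([3300, 161, 2520]); translate([2285, 225, 0]) cube([901, 161, 2010]); }
translate([331, 4984, 0]) cube([3300, 161, 2520]);
translate([331, 386, 0]) cube([161, 4598, 2520]);
translate([3470, 386, 0]) cube([161, 4598, 2520]);


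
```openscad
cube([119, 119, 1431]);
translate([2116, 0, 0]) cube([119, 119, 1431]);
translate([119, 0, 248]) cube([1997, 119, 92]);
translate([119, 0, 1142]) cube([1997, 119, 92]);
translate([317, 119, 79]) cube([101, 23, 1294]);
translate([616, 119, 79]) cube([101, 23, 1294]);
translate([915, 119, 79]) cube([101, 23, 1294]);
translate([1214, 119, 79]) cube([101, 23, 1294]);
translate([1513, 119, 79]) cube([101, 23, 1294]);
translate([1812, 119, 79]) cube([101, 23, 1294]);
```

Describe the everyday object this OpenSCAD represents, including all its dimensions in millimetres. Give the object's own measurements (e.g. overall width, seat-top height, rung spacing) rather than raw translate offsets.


A fence section. Two 119×119 mm posts, 1431 mm tall, stand on the floor with a clear span of 1997 mm between their inner faces. Two horizontal rails of 119×92 mm section span the gap between the posts with their undersides at z = 248 mm and z = 1142 mm, flush with the posts' −y face. 6 pickets, each 101 mm wide, 23 mm thick and 1294 mm tall, are fixed to the +y face of the rails with their bottoms at z = 79 mm, spaced across the span with a 198 mm gap after the −x post and between neighbouring pickets, with 203 mm left before the +x post.


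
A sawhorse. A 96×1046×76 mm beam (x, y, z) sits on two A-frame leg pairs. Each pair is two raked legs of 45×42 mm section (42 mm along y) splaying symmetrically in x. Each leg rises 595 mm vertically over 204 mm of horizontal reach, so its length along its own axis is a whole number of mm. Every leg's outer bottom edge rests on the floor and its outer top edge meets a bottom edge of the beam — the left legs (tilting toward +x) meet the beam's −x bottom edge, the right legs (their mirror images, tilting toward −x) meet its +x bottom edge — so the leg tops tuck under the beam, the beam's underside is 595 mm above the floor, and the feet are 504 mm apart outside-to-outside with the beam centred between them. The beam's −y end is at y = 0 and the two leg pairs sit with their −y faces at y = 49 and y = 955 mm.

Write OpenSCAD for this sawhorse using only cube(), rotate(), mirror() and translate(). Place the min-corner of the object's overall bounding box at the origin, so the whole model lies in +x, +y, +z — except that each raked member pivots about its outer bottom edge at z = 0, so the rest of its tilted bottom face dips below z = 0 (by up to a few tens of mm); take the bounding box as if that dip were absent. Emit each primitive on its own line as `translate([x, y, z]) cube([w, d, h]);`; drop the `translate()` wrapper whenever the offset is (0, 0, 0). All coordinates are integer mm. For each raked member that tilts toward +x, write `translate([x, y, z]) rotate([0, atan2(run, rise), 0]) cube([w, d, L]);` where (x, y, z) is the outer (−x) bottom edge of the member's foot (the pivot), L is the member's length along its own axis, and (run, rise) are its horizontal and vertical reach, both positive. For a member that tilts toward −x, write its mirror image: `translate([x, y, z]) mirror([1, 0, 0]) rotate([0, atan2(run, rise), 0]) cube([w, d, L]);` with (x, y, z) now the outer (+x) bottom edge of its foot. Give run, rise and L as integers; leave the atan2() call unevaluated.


translate([204, 0, 595]) cube([96, 1046, 76]);
translate([0, 49, 0]) rotate([0, atan2(204, 595), 0]) cube([45, 42, 629]);
translate([504, 49, 0]) mirror([1, 0, 0]) rotate([0, atan2(204, 595), 0]) cube([45, 42, 629]);
translate([0, 955, 0]) rotate([0, atan2(204, 595), 0]) cube([45, 42, 629]);
translate([504, 955, 0]) mirror([1, 0, 0]) rotate([0, atan2(204, 595), 0]) cube([45, 42, 629]);
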